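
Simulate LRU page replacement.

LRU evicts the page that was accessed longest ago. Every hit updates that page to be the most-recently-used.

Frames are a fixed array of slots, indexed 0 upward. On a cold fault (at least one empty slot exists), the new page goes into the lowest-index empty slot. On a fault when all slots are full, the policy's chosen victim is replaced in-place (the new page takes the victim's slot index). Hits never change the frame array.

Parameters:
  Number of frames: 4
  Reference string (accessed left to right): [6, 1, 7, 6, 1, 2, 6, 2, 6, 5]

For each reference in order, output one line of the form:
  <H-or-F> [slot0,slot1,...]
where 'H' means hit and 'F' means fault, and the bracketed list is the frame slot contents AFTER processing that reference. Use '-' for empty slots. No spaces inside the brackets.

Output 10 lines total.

F [6,-,-,-]
F [6,1,-,-]
F [6,1,7,-]
H [6,1,7,-]
H [6,1,7,-]
F [6,1,7,2]
H [6,1,7,2]
H [6,1,7,2]
H [6,1,7,2]
F [6,1,5,2]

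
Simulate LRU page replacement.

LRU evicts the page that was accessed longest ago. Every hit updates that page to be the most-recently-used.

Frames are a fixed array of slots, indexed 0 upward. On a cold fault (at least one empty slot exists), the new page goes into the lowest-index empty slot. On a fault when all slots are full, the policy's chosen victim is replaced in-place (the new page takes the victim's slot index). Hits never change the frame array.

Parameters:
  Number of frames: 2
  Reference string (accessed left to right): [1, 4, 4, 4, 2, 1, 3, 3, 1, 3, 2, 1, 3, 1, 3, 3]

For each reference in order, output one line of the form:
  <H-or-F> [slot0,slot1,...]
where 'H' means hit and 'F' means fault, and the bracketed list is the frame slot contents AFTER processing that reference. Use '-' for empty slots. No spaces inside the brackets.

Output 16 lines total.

F [1,-]
F [1,4]
H [1,4]
H [1,4]
F [2,4]
F [2,1]
F [3,1]
H [3,1]
H [3,1]
H [3,1]
F [3,2]
F [1,2]
F [1,3]
H [1,3]
H [1,3]
H [1,3]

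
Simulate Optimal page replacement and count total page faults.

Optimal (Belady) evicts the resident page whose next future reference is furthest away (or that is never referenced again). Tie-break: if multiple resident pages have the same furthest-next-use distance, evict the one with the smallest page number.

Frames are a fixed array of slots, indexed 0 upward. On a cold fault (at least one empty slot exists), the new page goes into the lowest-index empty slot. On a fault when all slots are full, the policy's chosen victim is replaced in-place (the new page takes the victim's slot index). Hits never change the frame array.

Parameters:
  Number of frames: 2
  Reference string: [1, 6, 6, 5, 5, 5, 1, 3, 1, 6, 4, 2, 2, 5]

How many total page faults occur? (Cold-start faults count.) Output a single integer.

Step 0: ref 1 → FAULT, frames=[1,-]
Step 1: ref 6 → FAULT, frames=[1,6]
Step 2: ref 6 → HIT, frames=[1,6]
Step 3: ref 5 → FAULT (evict 6), frames=[1,5]
Step 4: ref 5 → HIT, frames=[1,5]
Step 5: ref 5 → HIT, frames=[1,5]
Step 6: ref 1 → HIT, frames=[1,5]
Step 7: ref 3 → FAULT (evict 5), frames=[1,3]
Step 8: ref 1 → HIT, frames=[1,3]
Step 9: ref 6 → FAULT (evict 1), frames=[6,3]
Step 10: ref 4 → FAULT (evict 3), frames=[6,4]
Step 11: ref 2 → FAULT (evict 4), frames=[6,2]
Step 12: ref 2 → HIT, frames=[6,2]
Step 13: ref 5 → FAULT (evict 2), frames=[6,5]
Total faults: 8

Answer: 8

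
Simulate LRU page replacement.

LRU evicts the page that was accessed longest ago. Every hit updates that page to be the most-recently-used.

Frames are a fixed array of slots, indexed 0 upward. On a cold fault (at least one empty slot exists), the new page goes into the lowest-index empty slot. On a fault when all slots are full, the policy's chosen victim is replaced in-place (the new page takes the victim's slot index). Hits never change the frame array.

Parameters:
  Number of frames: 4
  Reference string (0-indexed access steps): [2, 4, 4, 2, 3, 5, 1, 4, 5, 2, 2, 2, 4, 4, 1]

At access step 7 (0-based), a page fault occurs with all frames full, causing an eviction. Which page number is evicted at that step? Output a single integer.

Answer: 2

Derivation:
Step 0: ref 2 -> FAULT, frames=[2,-,-,-]
Step 1: ref 4 -> FAULT, frames=[2,4,-,-]
Step 2: ref 4 -> HIT, frames=[2,4,-,-]
Step 3: ref 2 -> HIT, frames=[2,4,-,-]
Step 4: ref 3 -> FAULT, frames=[2,4,3,-]
Step 5: ref 5 -> FAULT, frames=[2,4,3,5]
Step 6: ref 1 -> FAULT, evict 4, frames=[2,1,3,5]
Step 7: ref 4 -> FAULT, evict 2, frames=[4,1,3,5]
At step 7: evicted page 2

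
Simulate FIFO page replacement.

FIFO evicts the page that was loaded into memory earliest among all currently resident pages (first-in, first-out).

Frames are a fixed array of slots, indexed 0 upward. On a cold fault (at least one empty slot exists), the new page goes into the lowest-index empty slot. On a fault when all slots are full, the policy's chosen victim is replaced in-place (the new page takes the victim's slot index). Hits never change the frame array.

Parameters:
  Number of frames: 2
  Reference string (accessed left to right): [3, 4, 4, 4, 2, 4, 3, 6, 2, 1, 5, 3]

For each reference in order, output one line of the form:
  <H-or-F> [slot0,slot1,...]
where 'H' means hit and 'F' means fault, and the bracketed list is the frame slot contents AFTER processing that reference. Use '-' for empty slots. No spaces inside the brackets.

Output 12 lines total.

F [3,-]
F [3,4]
H [3,4]
H [3,4]
F [2,4]
H [2,4]
F [2,3]
F [6,3]
F [6,2]
F [1,2]
F [1,5]
F [3,5]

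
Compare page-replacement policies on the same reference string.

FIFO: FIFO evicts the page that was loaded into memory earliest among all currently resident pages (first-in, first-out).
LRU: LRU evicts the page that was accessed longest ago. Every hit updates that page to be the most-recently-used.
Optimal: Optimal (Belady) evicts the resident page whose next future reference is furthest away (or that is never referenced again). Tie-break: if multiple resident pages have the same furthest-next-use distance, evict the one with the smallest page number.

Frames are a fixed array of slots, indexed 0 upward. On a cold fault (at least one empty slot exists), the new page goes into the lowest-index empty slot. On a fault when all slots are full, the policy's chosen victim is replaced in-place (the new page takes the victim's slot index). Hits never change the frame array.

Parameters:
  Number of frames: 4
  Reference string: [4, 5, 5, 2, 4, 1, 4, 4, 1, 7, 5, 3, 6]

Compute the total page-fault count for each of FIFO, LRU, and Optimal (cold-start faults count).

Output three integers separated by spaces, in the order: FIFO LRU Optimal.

--- FIFO ---
  step 0: ref 4 -> FAULT, frames=[4,-,-,-] (faults so far: 1)
  step 1: ref 5 -> FAULT, frames=[4,5,-,-] (faults so far: 2)
  step 2: ref 5 -> HIT, frames=[4,5,-,-] (faults so far: 2)
  step 3: ref 2 -> FAULT, frames=[4,5,2,-] (faults so far: 3)
  step 4: ref 4 -> HIT, frames=[4,5,2,-] (faults so far: 3)
  step 5: ref 1 -> FAULT, frames=[4,5,2,1] (faults so far: 4)
  step 6: ref 4 -> HIT, frames=[4,5,2,1] (faults so far: 4)
  step 7: ref 4 -> HIT, frames=[4,5,2,1] (faults so far: 4)
  step 8: ref 1 -> HIT, frames=[4,5,2,1] (faults so far: 4)
  step 9: ref 7 -> FAULT, evict 4, frames=[7,5,2,1] (faults so far: 5)
  step 10: ref 5 -> HIT, frames=[7,5,2,1] (faults so far: 5)
  step 11: ref 3 -> FAULT, evict 5, frames=[7,3,2,1] (faults so far: 6)
  step 12: ref 6 -> FAULT, evict 2, frames=[7,3,6,1] (faults so far: 7)
  FIFO total faults: 7
--- LRU ---
  step 0: ref 4 -> FAULT, frames=[4,-,-,-] (faults so far: 1)
  step 1: ref 5 -> FAULT, frames=[4,5,-,-] (faults so far: 2)
  step 2: ref 5 -> HIT, frames=[4,5,-,-] (faults so far: 2)
  step 3: ref 2 -> FAULT, frames=[4,5,2,-] (faults so far: 3)
  step 4: ref 4 -> HIT, frames=[4,5,2,-] (faults so far: 3)
  step 5: ref 1 -> FAULT, frames=[4,5,2,1] (faults so far: 4)
  step 6: ref 4 -> HIT, frames=[4,5,2,1] (faults so far: 4)
  step 7: ref 4 -> HIT, frames=[4,5,2,1] (faults so far: 4)
  step 8: ref 1 -> HIT, frames=[4,5,2,1] (faults so far: 4)
  step 9: ref 7 -> FAULT, evict 5, frames=[4,7,2,1] (faults so far: 5)
  step 10: ref 5 -> FAULT, evict 2, frames=[4,7,5,1] (faults so far: 6)
  step 11: ref 3 -> FAULT, evict 4, frames=[3,7,5,1] (faults so far: 7)
  step 12: ref 6 -> FAULT, evict 1, frames=[3,7,5,6] (faults so far: 8)
  LRU total faults: 8
--- Optimal ---
  step 0: ref 4 -> FAULT, frames=[4,-,-,-] (faults so far: 1)
  step 1: ref 5 -> FAULT, frames=[4,5,-,-] (faults so far: 2)
  step 2: ref 5 -> HIT, frames=[4,5,-,-] (faults so far: 2)
  step 3: ref 2 -> FAULT, frames=[4,5,2,-] (faults so far: 3)
  step 4: ref 4 -> HIT, frames=[4,5,2,-] (faults so far: 3)
  step 5: ref 1 -> FAULT, frames=[4,5,2,1] (faults so far: 4)
  step 6: ref 4 -> HIT, frames=[4,5,2,1] (faults so far: 4)
  step 7: ref 4 -> HIT, frames=[4,5,2,1] (faults so far: 4)
  step 8: ref 1 -> HIT, frames=[4,5,2,1] (faults so far: 4)
  step 9: ref 7 -> FAULT, evict 1, frames=[4,5,2,7] (faults so far: 5)
  step 10: ref 5 -> HIT, frames=[4,5,2,7] (faults so far: 5)
  step 11: ref 3 -> FAULT, evict 2, frames=[4,5,3,7] (faults so far: 6)
  step 12: ref 6 -> FAULT, evict 3, frames=[4,5,6,7] (faults so far: 7)
  Optimal total faults: 7

Answer: 7 8 7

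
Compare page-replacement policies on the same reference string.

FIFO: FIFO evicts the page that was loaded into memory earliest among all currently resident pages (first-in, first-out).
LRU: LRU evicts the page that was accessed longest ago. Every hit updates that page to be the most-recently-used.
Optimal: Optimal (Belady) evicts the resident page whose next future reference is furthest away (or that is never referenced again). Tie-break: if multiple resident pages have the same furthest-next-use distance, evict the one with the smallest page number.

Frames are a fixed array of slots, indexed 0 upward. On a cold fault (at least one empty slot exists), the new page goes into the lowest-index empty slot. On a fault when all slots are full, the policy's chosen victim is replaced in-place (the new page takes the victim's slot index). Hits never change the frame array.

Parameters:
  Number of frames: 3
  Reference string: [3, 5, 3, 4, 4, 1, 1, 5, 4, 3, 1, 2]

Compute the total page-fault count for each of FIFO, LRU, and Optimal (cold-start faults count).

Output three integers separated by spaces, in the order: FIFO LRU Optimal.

--- FIFO ---
  step 0: ref 3 -> FAULT, frames=[3,-,-] (faults so far: 1)
  step 1: ref 5 -> FAULT, frames=[3,5,-] (faults so far: 2)
  step 2: ref 3 -> HIT, frames=[3,5,-] (faults so far: 2)
  step 3: ref 4 -> FAULT, frames=[3,5,4] (faults so far: 3)
  step 4: ref 4 -> HIT, frames=[3,5,4] (faults so far: 3)
  step 5: ref 1 -> FAULT, evict 3, frames=[1,5,4] (faults so far: 4)
  step 6: ref 1 -> HIT, frames=[1,5,4] (faults so far: 4)
  step 7: ref 5 -> HIT, frames=[1,5,4] (faults so far: 4)
  step 8: ref 4 -> HIT, frames=[1,5,4] (faults so far: 4)
  step 9: ref 3 -> FAULT, evict 5, frames=[1,3,4] (faults so far: 5)
  step 10: ref 1 -> HIT, frames=[1,3,4] (faults so far: 5)
  step 11: ref 2 -> FAULT, evict 4, frames=[1,3,2] (faults so far: 6)
  FIFO total faults: 6
--- LRU ---
  step 0: ref 3 -> FAULT, frames=[3,-,-] (faults so far: 1)
  step 1: ref 5 -> FAULT, frames=[3,5,-] (faults so far: 2)
  step 2: ref 3 -> HIT, frames=[3,5,-] (faults so far: 2)
  step 3: ref 4 -> FAULT, frames=[3,5,4] (faults so far: 3)
  step 4: ref 4 -> HIT, frames=[3,5,4] (faults so far: 3)
  step 5: ref 1 -> FAULT, evict 5, frames=[3,1,4] (faults so far: 4)
  step 6: ref 1 -> HIT, frames=[3,1,4] (faults so far: 4)
  step 7: ref 5 -> FAULT, evict 3, frames=[5,1,4] (faults so far: 5)
  step 8: ref 4 -> HIT, frames=[5,1,4] (faults so far: 5)
  step 9: ref 3 -> FAULT, evict 1, frames=[5,3,4] (faults so far: 6)
  step 10: ref 1 -> FAULT, evict 5, frames=[1,3,4] (faults so far: 7)
  step 11: ref 2 -> FAULT, evict 4, frames=[1,3,2] (faults so far: 8)
  LRU total faults: 8
--- Optimal ---
  step 0: ref 3 -> FAULT, frames=[3,-,-] (faults so far: 1)
  step 1: ref 5 -> FAULT, frames=[3,5,-] (faults so far: 2)
  step 2: ref 3 -> HIT, frames=[3,5,-] (faults so far: 2)
  step 3: ref 4 -> FAULT, frames=[3,5,4] (faults so far: 3)
  step 4: ref 4 -> HIT, frames=[3,5,4] (faults so far: 3)
  step 5: ref 1 -> FAULT, evict 3, frames=[1,5,4] (faults so far: 4)
  step 6: ref 1 -> HIT, frames=[1,5,4] (faults so far: 4)
  step 7: ref 5 -> HIT, frames=[1,5,4] (faults so far: 4)
  step 8: ref 4 -> HIT, frames=[1,5,4] (faults so far: 4)
  step 9: ref 3 -> FAULT, evict 4, frames=[1,5,3] (faults so far: 5)
  step 10: ref 1 -> HIT, frames=[1,5,3] (faults so far: 5)
  step 11: ref 2 -> FAULT, evict 1, frames=[2,5,3] (faults so far: 6)
  Optimal total faults: 6

Answer: 6 8 6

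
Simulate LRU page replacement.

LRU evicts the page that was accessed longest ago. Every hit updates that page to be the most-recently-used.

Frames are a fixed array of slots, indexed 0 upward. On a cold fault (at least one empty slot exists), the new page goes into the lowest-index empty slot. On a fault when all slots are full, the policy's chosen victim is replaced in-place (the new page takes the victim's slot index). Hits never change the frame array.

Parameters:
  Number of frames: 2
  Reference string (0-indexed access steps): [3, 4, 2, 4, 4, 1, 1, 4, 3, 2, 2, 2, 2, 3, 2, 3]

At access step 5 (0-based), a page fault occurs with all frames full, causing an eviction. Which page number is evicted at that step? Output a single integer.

Step 0: ref 3 -> FAULT, frames=[3,-]
Step 1: ref 4 -> FAULT, frames=[3,4]
Step 2: ref 2 -> FAULT, evict 3, frames=[2,4]
Step 3: ref 4 -> HIT, frames=[2,4]
Step 4: ref 4 -> HIT, frames=[2,4]
Step 5: ref 1 -> FAULT, evict 2, frames=[1,4]
At step 5: evicted page 2

Answer: 2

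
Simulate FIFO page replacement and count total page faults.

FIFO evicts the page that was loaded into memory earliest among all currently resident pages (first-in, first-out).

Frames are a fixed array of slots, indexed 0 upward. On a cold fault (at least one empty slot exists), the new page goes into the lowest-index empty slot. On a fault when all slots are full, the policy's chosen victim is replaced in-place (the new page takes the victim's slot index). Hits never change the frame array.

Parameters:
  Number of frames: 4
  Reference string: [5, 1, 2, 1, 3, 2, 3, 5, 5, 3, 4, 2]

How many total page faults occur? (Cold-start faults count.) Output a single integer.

Step 0: ref 5 → FAULT, frames=[5,-,-,-]
Step 1: ref 1 → FAULT, frames=[5,1,-,-]
Step 2: ref 2 → FAULT, frames=[5,1,2,-]
Step 3: ref 1 → HIT, frames=[5,1,2,-]
Step 4: ref 3 → FAULT, frames=[5,1,2,3]
Step 5: ref 2 → HIT, frames=[5,1,2,3]
Step 6: ref 3 → HIT, frames=[5,1,2,3]
Step 7: ref 5 → HIT, frames=[5,1,2,3]
Step 8: ref 5 → HIT, frames=[5,1,2,3]
Step 9: ref 3 → HIT, frames=[5,1,2,3]
Step 10: ref 4 → FAULT (evict 5), frames=[4,1,2,3]
Step 11: ref 2 → HIT, frames=[4,1,2,3]
Total faults: 5

Answer: 5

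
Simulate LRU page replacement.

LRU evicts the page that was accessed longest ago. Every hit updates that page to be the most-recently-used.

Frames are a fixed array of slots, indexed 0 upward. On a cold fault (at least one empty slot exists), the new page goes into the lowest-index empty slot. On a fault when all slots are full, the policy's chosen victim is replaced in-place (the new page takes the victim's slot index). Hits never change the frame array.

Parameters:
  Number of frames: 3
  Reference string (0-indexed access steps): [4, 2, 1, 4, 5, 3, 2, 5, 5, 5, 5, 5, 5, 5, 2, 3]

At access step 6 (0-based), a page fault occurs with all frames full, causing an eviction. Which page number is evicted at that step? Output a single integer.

Step 0: ref 4 -> FAULT, frames=[4,-,-]
Step 1: ref 2 -> FAULT, frames=[4,2,-]
Step 2: ref 1 -> FAULT, frames=[4,2,1]
Step 3: ref 4 -> HIT, frames=[4,2,1]
Step 4: ref 5 -> FAULT, evict 2, frames=[4,5,1]
Step 5: ref 3 -> FAULT, evict 1, frames=[4,5,3]
Step 6: ref 2 -> FAULT, evict 4, frames=[2,5,3]
At step 6: evicted page 4

Answer: 4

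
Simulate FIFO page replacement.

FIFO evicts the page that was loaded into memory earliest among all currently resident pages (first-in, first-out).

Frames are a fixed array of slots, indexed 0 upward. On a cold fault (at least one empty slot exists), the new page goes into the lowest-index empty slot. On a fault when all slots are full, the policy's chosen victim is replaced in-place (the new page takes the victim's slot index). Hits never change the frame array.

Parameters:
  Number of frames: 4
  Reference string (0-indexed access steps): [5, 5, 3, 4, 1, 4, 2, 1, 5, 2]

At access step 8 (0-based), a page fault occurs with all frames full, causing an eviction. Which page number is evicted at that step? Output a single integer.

Step 0: ref 5 -> FAULT, frames=[5,-,-,-]
Step 1: ref 5 -> HIT, frames=[5,-,-,-]
Step 2: ref 3 -> FAULT, frames=[5,3,-,-]
Step 3: ref 4 -> FAULT, frames=[5,3,4,-]
Step 4: ref 1 -> FAULT, frames=[5,3,4,1]
Step 5: ref 4 -> HIT, frames=[5,3,4,1]
Step 6: ref 2 -> FAULT, evict 5, frames=[2,3,4,1]
Step 7: ref 1 -> HIT, frames=[2,3,4,1]
Step 8: ref 5 -> FAULT, evict 3, frames=[2,5,4,1]
At step 8: evicted page 3

Answer: 3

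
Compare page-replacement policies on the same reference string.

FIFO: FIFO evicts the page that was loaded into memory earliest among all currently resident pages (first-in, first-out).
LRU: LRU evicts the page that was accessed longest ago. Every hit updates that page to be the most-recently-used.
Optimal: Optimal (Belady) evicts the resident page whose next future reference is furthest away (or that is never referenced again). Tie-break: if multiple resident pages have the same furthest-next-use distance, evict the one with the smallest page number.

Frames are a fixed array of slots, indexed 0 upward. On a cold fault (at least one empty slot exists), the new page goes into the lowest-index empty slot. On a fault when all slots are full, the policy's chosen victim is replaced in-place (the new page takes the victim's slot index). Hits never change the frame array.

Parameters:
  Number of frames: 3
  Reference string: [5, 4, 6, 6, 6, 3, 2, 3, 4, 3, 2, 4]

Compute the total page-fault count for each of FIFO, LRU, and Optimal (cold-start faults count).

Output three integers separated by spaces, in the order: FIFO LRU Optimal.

--- FIFO ---
  step 0: ref 5 -> FAULT, frames=[5,-,-] (faults so far: 1)
  step 1: ref 4 -> FAULT, frames=[5,4,-] (faults so far: 2)
  step 2: ref 6 -> FAULT, frames=[5,4,6] (faults so far: 3)
  step 3: ref 6 -> HIT, frames=[5,4,6] (faults so far: 3)
  step 4: ref 6 -> HIT, frames=[5,4,6] (faults so far: 3)
  step 5: ref 3 -> FAULT, evict 5, frames=[3,4,6] (faults so far: 4)
  step 6: ref 2 -> FAULT, evict 4, frames=[3,2,6] (faults so far: 5)
  step 7: ref 3 -> HIT, frames=[3,2,6] (faults so far: 5)
  step 8: ref 4 -> FAULT, evict 6, frames=[3,2,4] (faults so far: 6)
  step 9: ref 3 -> HIT, frames=[3,2,4] (faults so far: 6)
  step 10: ref 2 -> HIT, frames=[3,2,4] (faults so far: 6)
  step 11: ref 4 -> HIT, frames=[3,2,4] (faults so far: 6)
  FIFO total faults: 6
--- LRU ---
  step 0: ref 5 -> FAULT, frames=[5,-,-] (faults so far: 1)
  step 1: ref 4 -> FAULT, frames=[5,4,-] (faults so far: 2)
  step 2: ref 6 -> FAULT, frames=[5,4,6] (faults so far: 3)
  step 3: ref 6 -> HIT, frames=[5,4,6] (faults so far: 3)
  step 4: ref 6 -> HIT, frames=[5,4,6] (faults so far: 3)
  step 5: ref 3 -> FAULT, evict 5, frames=[3,4,6] (faults so far: 4)
  step 6: ref 2 -> FAULT, evict 4, frames=[3,2,6] (faults so far: 5)
  step 7: ref 3 -> HIT, frames=[3,2,6] (faults so far: 5)
  step 8: ref 4 -> FAULT, evict 6, frames=[3,2,4] (faults so far: 6)
  step 9: ref 3 -> HIT, frames=[3,2,4] (faults so far: 6)
  step 10: ref 2 -> HIT, frames=[3,2,4] (faults so far: 6)
  step 11: ref 4 -> HIT, frames=[3,2,4] (faults so far: 6)
  LRU total faults: 6
--- Optimal ---
  step 0: ref 5 -> FAULT, frames=[5,-,-] (faults so far: 1)
  step 1: ref 4 -> FAULT, frames=[5,4,-] (faults so far: 2)
  step 2: ref 6 -> FAULT, frames=[5,4,6] (faults so far: 3)
  step 3: ref 6 -> HIT, frames=[5,4,6] (faults so far: 3)
  step 4: ref 6 -> HIT, frames=[5,4,6] (faults so far: 3)
  step 5: ref 3 -> FAULT, evict 5, frames=[3,4,6] (faults so far: 4)
  step 6: ref 2 -> FAULT, evict 6, frames=[3,4,2] (faults so far: 5)
  step 7: ref 3 -> HIT, frames=[3,4,2] (faults so far: 5)
  step 8: ref 4 -> HIT, frames=[3,4,2] (faults so far: 5)
  step 9: ref 3 -> HIT, frames=[3,4,2] (faults so far: 5)
  step 10: ref 2 -> HIT, frames=[3,4,2] (faults so far: 5)
  step 11: ref 4 -> HIT, frames=[3,4,2] (faults so far: 5)
  Optimal total faults: 5

Answer: 6 6 5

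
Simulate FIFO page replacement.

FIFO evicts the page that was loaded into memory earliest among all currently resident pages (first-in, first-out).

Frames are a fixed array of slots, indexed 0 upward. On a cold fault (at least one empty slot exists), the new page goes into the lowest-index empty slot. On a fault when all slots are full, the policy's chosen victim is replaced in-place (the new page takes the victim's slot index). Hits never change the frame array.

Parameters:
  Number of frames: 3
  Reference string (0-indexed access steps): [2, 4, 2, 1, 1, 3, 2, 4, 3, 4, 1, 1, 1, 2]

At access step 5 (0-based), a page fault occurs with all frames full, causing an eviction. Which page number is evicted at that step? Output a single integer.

Answer: 2

Derivation:
Step 0: ref 2 -> FAULT, frames=[2,-,-]
Step 1: ref 4 -> FAULT, frames=[2,4,-]
Step 2: ref 2 -> HIT, frames=[2,4,-]
Step 3: ref 1 -> FAULT, frames=[2,4,1]
Step 4: ref 1 -> HIT, frames=[2,4,1]
Step 5: ref 3 -> FAULT, evict 2, frames=[3,4,1]
At step 5: evicted page 2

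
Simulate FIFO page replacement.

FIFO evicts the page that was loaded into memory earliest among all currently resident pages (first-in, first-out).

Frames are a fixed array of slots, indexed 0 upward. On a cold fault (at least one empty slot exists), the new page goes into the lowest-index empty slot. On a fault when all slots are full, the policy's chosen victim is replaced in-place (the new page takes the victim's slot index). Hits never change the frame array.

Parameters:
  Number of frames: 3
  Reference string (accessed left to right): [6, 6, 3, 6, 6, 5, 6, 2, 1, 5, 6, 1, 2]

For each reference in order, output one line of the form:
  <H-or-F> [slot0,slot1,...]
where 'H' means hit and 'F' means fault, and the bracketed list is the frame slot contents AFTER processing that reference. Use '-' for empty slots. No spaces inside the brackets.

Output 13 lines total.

F [6,-,-]
H [6,-,-]
F [6,3,-]
H [6,3,-]
H [6,3,-]
F [6,3,5]
H [6,3,5]
F [2,3,5]
F [2,1,5]
H [2,1,5]
F [2,1,6]
H [2,1,6]
H [2,1,6]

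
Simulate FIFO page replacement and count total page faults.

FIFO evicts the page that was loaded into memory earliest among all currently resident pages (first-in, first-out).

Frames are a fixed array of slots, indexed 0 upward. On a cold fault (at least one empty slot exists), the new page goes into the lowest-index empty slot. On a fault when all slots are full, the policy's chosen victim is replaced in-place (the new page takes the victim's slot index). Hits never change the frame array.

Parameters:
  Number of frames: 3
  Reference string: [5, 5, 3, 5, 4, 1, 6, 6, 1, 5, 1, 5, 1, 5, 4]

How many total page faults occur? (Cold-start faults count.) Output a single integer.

Answer: 7

Derivation:
Step 0: ref 5 → FAULT, frames=[5,-,-]
Step 1: ref 5 → HIT, frames=[5,-,-]
Step 2: ref 3 → FAULT, frames=[5,3,-]
Step 3: ref 5 → HIT, frames=[5,3,-]
Step 4: ref 4 → FAULT, frames=[5,3,4]
Step 5: ref 1 → FAULT (evict 5), frames=[1,3,4]
Step 6: ref 6 → FAULT (evict 3), frames=[1,6,4]
Step 7: ref 6 → HIT, frames=[1,6,4]
Step 8: ref 1 → HIT, frames=[1,6,4]
Step 9: ref 5 → FAULT (evict 4), frames=[1,6,5]
Step 10: ref 1 → HIT, frames=[1,6,5]
Step 11: ref 5 → HIT, frames=[1,6,5]
Step 12: ref 1 → HIT, frames=[1,6,5]
Step 13: ref 5 → HIT, frames=[1,6,5]
Step 14: ref 4 → FAULT (evict 1), frames=[4,6,5]
Total faults: 7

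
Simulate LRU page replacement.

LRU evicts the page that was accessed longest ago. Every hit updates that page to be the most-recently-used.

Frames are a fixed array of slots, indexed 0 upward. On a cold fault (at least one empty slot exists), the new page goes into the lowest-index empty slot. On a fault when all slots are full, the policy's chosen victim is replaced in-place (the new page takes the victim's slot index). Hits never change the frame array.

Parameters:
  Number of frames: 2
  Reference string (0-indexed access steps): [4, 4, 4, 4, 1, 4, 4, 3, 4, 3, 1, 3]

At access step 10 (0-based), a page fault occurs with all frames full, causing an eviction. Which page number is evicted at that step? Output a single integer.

Answer: 4

Derivation:
Step 0: ref 4 -> FAULT, frames=[4,-]
Step 1: ref 4 -> HIT, frames=[4,-]
Step 2: ref 4 -> HIT, frames=[4,-]
Step 3: ref 4 -> HIT, frames=[4,-]
Step 4: ref 1 -> FAULT, frames=[4,1]
Step 5: ref 4 -> HIT, frames=[4,1]
Step 6: ref 4 -> HIT, frames=[4,1]
Step 7: ref 3 -> FAULT, evict 1, frames=[4,3]
Step 8: ref 4 -> HIT, frames=[4,3]
Step 9: ref 3 -> HIT, frames=[4,3]
Step 10: ref 1 -> FAULT, evict 4, frames=[1,3]
At step 10: evicted page 4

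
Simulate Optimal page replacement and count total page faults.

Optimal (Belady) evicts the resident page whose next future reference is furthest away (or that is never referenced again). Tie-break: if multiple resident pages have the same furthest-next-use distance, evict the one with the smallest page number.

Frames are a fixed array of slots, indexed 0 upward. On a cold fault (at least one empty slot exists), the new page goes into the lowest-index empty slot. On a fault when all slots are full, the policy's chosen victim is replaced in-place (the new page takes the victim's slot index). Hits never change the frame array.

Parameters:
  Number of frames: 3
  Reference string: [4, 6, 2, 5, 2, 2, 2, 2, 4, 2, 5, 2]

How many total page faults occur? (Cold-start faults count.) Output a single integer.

Step 0: ref 4 → FAULT, frames=[4,-,-]
Step 1: ref 6 → FAULT, frames=[4,6,-]
Step 2: ref 2 → FAULT, frames=[4,6,2]
Step 3: ref 5 → FAULT (evict 6), frames=[4,5,2]
Step 4: ref 2 → HIT, frames=[4,5,2]
Step 5: ref 2 → HIT, frames=[4,5,2]
Step 6: ref 2 → HIT, frames=[4,5,2]
Step 7: ref 2 → HIT, frames=[4,5,2]
Step 8: ref 4 → HIT, frames=[4,5,2]
Step 9: ref 2 → HIT, frames=[4,5,2]
Step 10: ref 5 → HIT, frames=[4,5,2]
Step 11: ref 2 → HIT, frames=[4,5,2]
Total faults: 4

Answer: 4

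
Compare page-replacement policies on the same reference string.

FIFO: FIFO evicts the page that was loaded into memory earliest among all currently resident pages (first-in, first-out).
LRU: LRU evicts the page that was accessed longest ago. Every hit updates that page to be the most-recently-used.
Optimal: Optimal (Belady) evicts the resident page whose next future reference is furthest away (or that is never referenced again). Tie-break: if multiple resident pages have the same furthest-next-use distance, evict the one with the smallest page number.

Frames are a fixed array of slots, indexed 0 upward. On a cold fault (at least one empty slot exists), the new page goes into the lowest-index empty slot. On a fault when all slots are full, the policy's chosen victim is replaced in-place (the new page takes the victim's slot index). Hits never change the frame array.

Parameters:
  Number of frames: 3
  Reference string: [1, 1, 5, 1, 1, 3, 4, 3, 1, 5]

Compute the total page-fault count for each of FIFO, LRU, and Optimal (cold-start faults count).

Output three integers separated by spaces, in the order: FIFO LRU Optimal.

--- FIFO ---
  step 0: ref 1 -> FAULT, frames=[1,-,-] (faults so far: 1)
  step 1: ref 1 -> HIT, frames=[1,-,-] (faults so far: 1)
  step 2: ref 5 -> FAULT, frames=[1,5,-] (faults so far: 2)
  step 3: ref 1 -> HIT, frames=[1,5,-] (faults so far: 2)
  step 4: ref 1 -> HIT, frames=[1,5,-] (faults so far: 2)
  step 5: ref 3 -> FAULT, frames=[1,5,3] (faults so far: 3)
  step 6: ref 4 -> FAULT, evict 1, frames=[4,5,3] (faults so far: 4)
  step 7: ref 3 -> HIT, frames=[4,5,3] (faults so far: 4)
  step 8: ref 1 -> FAULT, evict 5, frames=[4,1,3] (faults so far: 5)
  step 9: ref 5 -> FAULT, evict 3, frames=[4,1,5] (faults so far: 6)
  FIFO total faults: 6
--- LRU ---
  step 0: ref 1 -> FAULT, frames=[1,-,-] (faults so far: 1)
  step 1: ref 1 -> HIT, frames=[1,-,-] (faults so far: 1)
  step 2: ref 5 -> FAULT, frames=[1,5,-] (faults so far: 2)
  step 3: ref 1 -> HIT, frames=[1,5,-] (faults so far: 2)
  step 4: ref 1 -> HIT, frames=[1,5,-] (faults so far: 2)
  step 5: ref 3 -> FAULT, frames=[1,5,3] (faults so far: 3)
  step 6: ref 4 -> FAULT, evict 5, frames=[1,4,3] (faults so far: 4)
  step 7: ref 3 -> HIT, frames=[1,4,3] (faults so far: 4)
  step 8: ref 1 -> HIT, frames=[1,4,3] (faults so far: 4)
  step 9: ref 5 -> FAULT, evict 4, frames=[1,5,3] (faults so far: 5)
  LRU total faults: 5
--- Optimal ---
  step 0: ref 1 -> FAULT, frames=[1,-,-] (faults so far: 1)
  step 1: ref 1 -> HIT, frames=[1,-,-] (faults so far: 1)
  step 2: ref 5 -> FAULT, frames=[1,5,-] (faults so far: 2)
  step 3: ref 1 -> HIT, frames=[1,5,-] (faults so far: 2)
  step 4: ref 1 -> HIT, frames=[1,5,-] (faults so far: 2)
  step 5: ref 3 -> FAULT, frames=[1,5,3] (faults so far: 3)
  step 6: ref 4 -> FAULT, evict 5, frames=[1,4,3] (faults so far: 4)
  step 7: ref 3 -> HIT, frames=[1,4,3] (faults so far: 4)
  step 8: ref 1 -> HIT, frames=[1,4,3] (faults so far: 4)
  step 9: ref 5 -> FAULT, evict 1, frames=[5,4,3] (faults so far: 5)
  Optimal total faults: 5

Answer: 6 5 5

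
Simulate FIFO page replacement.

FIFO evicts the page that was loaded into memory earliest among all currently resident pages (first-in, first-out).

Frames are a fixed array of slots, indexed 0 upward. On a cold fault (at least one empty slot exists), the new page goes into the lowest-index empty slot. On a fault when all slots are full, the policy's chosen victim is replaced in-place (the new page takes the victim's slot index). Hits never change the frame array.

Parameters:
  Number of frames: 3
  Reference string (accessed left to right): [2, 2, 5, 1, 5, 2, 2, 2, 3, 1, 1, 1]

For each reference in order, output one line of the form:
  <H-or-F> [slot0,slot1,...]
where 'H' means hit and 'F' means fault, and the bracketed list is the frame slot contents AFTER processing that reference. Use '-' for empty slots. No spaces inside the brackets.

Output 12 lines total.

F [2,-,-]
H [2,-,-]
F [2,5,-]
F [2,5,1]
H [2,5,1]
H [2,5,1]
H [2,5,1]
H [2,5,1]
F [3,5,1]
H [3,5,1]
H [3,5,1]
H [3,5,1]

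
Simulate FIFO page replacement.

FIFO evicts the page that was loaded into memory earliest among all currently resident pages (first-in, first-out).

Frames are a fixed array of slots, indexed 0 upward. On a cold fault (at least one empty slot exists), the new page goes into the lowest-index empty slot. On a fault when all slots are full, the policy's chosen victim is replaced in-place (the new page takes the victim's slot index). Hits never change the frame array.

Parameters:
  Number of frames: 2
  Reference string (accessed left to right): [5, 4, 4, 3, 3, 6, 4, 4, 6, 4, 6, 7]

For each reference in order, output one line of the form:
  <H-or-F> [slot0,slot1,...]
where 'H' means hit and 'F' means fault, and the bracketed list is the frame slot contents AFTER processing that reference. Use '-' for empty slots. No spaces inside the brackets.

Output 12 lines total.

F [5,-]
F [5,4]
H [5,4]
F [3,4]
H [3,4]
F [3,6]
F [4,6]
H [4,6]
H [4,6]
H [4,6]
H [4,6]
F [4,7]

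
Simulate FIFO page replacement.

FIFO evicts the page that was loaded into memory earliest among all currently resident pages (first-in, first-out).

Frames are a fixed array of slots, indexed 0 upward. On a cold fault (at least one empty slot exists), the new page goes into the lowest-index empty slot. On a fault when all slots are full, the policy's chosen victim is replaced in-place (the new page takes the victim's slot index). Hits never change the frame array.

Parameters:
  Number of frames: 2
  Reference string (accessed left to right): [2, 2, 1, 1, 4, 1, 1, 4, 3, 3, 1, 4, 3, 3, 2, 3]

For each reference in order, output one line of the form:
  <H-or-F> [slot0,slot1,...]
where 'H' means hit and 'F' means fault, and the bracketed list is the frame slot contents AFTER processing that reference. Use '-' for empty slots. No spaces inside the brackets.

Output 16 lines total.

F [2,-]
H [2,-]
F [2,1]
H [2,1]
F [4,1]
H [4,1]
H [4,1]
H [4,1]
F [4,3]
H [4,3]
F [1,3]
F [1,4]
F [3,4]
H [3,4]
F [3,2]
H [3,2]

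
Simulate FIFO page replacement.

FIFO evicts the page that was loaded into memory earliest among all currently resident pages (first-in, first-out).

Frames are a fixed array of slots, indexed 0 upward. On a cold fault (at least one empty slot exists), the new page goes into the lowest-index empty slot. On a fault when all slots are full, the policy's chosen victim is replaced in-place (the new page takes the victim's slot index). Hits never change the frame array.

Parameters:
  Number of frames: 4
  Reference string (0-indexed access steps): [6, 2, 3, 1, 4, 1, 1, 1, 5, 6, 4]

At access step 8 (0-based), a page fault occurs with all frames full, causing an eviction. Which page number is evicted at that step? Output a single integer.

Answer: 2

Derivation:
Step 0: ref 6 -> FAULT, frames=[6,-,-,-]
Step 1: ref 2 -> FAULT, frames=[6,2,-,-]
Step 2: ref 3 -> FAULT, frames=[6,2,3,-]
Step 3: ref 1 -> FAULT, frames=[6,2,3,1]
Step 4: ref 4 -> FAULT, evict 6, frames=[4,2,3,1]
Step 5: ref 1 -> HIT, frames=[4,2,3,1]
Step 6: ref 1 -> HIT, frames=[4,2,3,1]
Step 7: ref 1 -> HIT, frames=[4,2,3,1]
Step 8: ref 5 -> FAULT, evict 2, frames=[4,5,3,1]
At step 8: evicted page 2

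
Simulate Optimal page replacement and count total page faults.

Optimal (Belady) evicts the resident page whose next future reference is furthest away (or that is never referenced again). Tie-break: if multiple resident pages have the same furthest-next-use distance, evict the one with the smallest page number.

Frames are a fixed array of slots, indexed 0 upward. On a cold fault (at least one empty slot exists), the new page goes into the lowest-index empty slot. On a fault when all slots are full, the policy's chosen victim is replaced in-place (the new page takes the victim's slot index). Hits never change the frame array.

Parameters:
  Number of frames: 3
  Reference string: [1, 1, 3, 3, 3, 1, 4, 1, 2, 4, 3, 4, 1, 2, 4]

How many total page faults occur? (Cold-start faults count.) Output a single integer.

Step 0: ref 1 → FAULT, frames=[1,-,-]
Step 1: ref 1 → HIT, frames=[1,-,-]
Step 2: ref 3 → FAULT, frames=[1,3,-]
Step 3: ref 3 → HIT, frames=[1,3,-]
Step 4: ref 3 → HIT, frames=[1,3,-]
Step 5: ref 1 → HIT, frames=[1,3,-]
Step 6: ref 4 → FAULT, frames=[1,3,4]
Step 7: ref 1 → HIT, frames=[1,3,4]
Step 8: ref 2 → FAULT (evict 1), frames=[2,3,4]
Step 9: ref 4 → HIT, frames=[2,3,4]
Step 10: ref 3 → HIT, frames=[2,3,4]
Step 11: ref 4 → HIT, frames=[2,3,4]
Step 12: ref 1 → FAULT (evict 3), frames=[2,1,4]
Step 13: ref 2 → HIT, frames=[2,1,4]
Step 14: ref 4 → HIT, frames=[2,1,4]
Total faults: 5

Answer: 5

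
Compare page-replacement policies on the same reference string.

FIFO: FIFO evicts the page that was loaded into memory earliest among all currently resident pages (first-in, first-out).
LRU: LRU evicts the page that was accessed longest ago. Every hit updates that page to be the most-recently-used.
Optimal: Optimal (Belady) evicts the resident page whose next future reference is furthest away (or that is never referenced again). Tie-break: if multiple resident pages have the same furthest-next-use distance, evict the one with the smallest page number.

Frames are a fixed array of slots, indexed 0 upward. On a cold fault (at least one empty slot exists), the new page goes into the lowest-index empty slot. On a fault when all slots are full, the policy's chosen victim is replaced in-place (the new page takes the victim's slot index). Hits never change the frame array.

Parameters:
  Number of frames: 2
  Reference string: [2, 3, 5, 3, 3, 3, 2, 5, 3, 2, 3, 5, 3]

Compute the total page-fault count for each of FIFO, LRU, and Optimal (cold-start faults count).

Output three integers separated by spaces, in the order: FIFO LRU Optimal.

--- FIFO ---
  step 0: ref 2 -> FAULT, frames=[2,-] (faults so far: 1)
  step 1: ref 3 -> FAULT, frames=[2,3] (faults so far: 2)
  step 2: ref 5 -> FAULT, evict 2, frames=[5,3] (faults so far: 3)
  step 3: ref 3 -> HIT, frames=[5,3] (faults so far: 3)
  step 4: ref 3 -> HIT, frames=[5,3] (faults so far: 3)
  step 5: ref 3 -> HIT, frames=[5,3] (faults so far: 3)
  step 6: ref 2 -> FAULT, evict 3, frames=[5,2] (faults so far: 4)
  step 7: ref 5 -> HIT, frames=[5,2] (faults so far: 4)
  step 8: ref 3 -> FAULT, evict 5, frames=[3,2] (faults so far: 5)
  step 9: ref 2 -> HIT, frames=[3,2] (faults so far: 5)
  step 10: ref 3 -> HIT, frames=[3,2] (faults so far: 5)
  step 11: ref 5 -> FAULT, evict 2, frames=[3,5] (faults so far: 6)
  step 12: ref 3 -> HIT, frames=[3,5] (faults so far: 6)
  FIFO total faults: 6
--- LRU ---
  step 0: ref 2 -> FAULT, frames=[2,-] (faults so far: 1)
  step 1: ref 3 -> FAULT, frames=[2,3] (faults so far: 2)
  step 2: ref 5 -> FAULT, evict 2, frames=[5,3] (faults so far: 3)
  step 3: ref 3 -> HIT, frames=[5,3] (faults so far: 3)
  step 4: ref 3 -> HIT, frames=[5,3] (faults so far: 3)
  step 5: ref 3 -> HIT, frames=[5,3] (faults so far: 3)
  step 6: ref 2 -> FAULT, evict 5, frames=[2,3] (faults so far: 4)
  step 7: ref 5 -> FAULT, evict 3, frames=[2,5] (faults so far: 5)
  step 8: ref 3 -> FAULT, evict 2, frames=[3,5] (faults so far: 6)
  step 9: ref 2 -> FAULT, evict 5, frames=[3,2] (faults so far: 7)
  step 10: ref 3 -> HIT, frames=[3,2] (faults so far: 7)
  step 11: ref 5 -> FAULT, evict 2, frames=[3,5] (faults so far: 8)
  step 12: ref 3 -> HIT, frames=[3,5] (faults so far: 8)
  LRU total faults: 8
--- Optimal ---
  step 0: ref 2 -> FAULT, frames=[2,-] (faults so far: 1)
  step 1: ref 3 -> FAULT, frames=[2,3] (faults so far: 2)
  step 2: ref 5 -> FAULT, evict 2, frames=[5,3] (faults so far: 3)
  step 3: ref 3 -> HIT, frames=[5,3] (faults so far: 3)
  step 4: ref 3 -> HIT, frames=[5,3] (faults so far: 3)
  step 5: ref 3 -> HIT, frames=[5,3] (faults so far: 3)
  step 6: ref 2 -> FAULT, evict 3, frames=[5,2] (faults so far: 4)
  step 7: ref 5 -> HIT, frames=[5,2] (faults so far: 4)
  step 8: ref 3 -> FAULT, evict 5, frames=[3,2] (faults so far: 5)
  step 9: ref 2 -> HIT, frames=[3,2] (faults so far: 5)
  step 10: ref 3 -> HIT, frames=[3,2] (faults so far: 5)
  step 11: ref 5 -> FAULT, evict 2, frames=[3,5] (faults so far: 6)
  step 12: ref 3 -> HIT, frames=[3,5] (faults so far: 6)
  Optimal total faults: 6

Answer: 6 8 6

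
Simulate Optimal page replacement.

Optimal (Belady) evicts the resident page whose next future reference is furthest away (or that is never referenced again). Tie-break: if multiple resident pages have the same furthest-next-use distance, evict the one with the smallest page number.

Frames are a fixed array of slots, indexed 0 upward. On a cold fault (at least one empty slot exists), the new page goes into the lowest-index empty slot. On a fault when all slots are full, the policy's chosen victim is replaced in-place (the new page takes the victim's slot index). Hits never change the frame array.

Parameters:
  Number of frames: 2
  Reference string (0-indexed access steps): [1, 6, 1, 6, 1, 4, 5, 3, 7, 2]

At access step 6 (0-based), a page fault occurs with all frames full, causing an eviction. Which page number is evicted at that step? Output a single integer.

Answer: 4

Derivation:
Step 0: ref 1 -> FAULT, frames=[1,-]
Step 1: ref 6 -> FAULT, frames=[1,6]
Step 2: ref 1 -> HIT, frames=[1,6]
Step 3: ref 6 -> HIT, frames=[1,6]
Step 4: ref 1 -> HIT, frames=[1,6]
Step 5: ref 4 -> FAULT, evict 1, frames=[4,6]
Step 6: ref 5 -> FAULT, evict 4, frames=[5,6]
At step 6: evicted page 4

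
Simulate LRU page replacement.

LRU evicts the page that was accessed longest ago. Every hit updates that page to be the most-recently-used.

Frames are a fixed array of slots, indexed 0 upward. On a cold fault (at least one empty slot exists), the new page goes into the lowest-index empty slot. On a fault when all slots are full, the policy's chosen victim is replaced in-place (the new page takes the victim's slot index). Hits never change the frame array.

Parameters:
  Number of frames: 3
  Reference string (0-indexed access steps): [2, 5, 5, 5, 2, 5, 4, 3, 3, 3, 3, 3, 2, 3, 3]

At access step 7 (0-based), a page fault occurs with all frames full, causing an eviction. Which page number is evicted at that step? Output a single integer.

Answer: 2

Derivation:
Step 0: ref 2 -> FAULT, frames=[2,-,-]
Step 1: ref 5 -> FAULT, frames=[2,5,-]
Step 2: ref 5 -> HIT, frames=[2,5,-]
Step 3: ref 5 -> HIT, frames=[2,5,-]
Step 4: ref 2 -> HIT, frames=[2,5,-]
Step 5: ref 5 -> HIT, frames=[2,5,-]
Step 6: ref 4 -> FAULT, frames=[2,5,4]
Step 7: ref 3 -> FAULT, evict 2, frames=[3,5,4]
At step 7: evicted page 2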